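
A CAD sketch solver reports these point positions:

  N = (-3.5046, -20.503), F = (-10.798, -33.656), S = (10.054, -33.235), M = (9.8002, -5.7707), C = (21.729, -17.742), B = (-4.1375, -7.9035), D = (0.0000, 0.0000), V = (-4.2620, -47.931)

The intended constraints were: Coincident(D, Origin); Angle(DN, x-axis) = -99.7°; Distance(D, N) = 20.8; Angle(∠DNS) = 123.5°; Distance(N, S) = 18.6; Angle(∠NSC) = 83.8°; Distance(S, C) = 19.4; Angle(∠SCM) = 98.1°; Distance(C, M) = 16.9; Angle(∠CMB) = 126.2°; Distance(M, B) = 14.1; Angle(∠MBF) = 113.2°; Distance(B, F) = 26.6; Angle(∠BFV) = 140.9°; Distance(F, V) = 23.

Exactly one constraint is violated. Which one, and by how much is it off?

Distance(F, V) = 23 — off by 7.30.

D = (0.00, 0.00) ✓; DN at -99.70° ✓; |DN| = 20.80 ✓; ∠DNS = 123.5° ✓; |NS| = 18.60 ✓; ∠NSC = 83.80° ✓; |SC| = 19.40 ✓; ∠SCM = 98.10° ✓; |CM| = 16.90 ✓; ∠CMB = 126.2° ✓; |MB| = 14.10 ✓; ∠MBF = 113.2° ✓; |BF| = 26.60 ✓; ∠BFV = 140.9° ✓; |FV| = 15.70 ✗.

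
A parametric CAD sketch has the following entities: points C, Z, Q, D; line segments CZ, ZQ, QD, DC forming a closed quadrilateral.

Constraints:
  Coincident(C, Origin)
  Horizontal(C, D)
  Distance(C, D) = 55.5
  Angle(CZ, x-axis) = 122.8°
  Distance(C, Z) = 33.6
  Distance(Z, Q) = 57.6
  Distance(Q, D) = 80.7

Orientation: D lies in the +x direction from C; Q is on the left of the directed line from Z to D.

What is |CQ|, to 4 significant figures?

74.57

C is at the origin; C and D share the same y with |CD| = 55.5 and D in +x, so D = (55.5, 0). CZ runs at 122.8° with |CZ| = 33.6, so Z = (-18.20, 28.24). Q is determined by |ZQ| = 57.6 and |QD| = 80.7 together: it lies at the intersection of circle(Z, 57.6) and circle(D, 80.7). With |ZD| = 78.93, the foot of the radical line on ZD is 19.23 from Z and the perpendicular offset is √(57.6² − 19.23²) = 54.30. Taking the left-of-ZD solution: Q = (19.18, 72.07).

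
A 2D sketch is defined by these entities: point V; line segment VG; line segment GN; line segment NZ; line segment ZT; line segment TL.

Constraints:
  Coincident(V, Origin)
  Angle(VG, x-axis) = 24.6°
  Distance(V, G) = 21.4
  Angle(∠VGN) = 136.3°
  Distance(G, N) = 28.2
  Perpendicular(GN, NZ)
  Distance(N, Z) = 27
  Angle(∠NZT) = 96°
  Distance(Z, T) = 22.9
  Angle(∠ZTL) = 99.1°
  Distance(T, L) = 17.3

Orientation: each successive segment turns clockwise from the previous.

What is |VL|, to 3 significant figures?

16.5

∠NZT = 96.0° gives ZT at 167° from the x-axis; with |ZT| = 22.9, T = (15.0, -20.6). ∠ZTL = 99.1° gives TL at 86.0° from the x-axis; with |TL| = 17.3, L = (16.2, -3.38). Then |VL| = |L − V| = 16.5.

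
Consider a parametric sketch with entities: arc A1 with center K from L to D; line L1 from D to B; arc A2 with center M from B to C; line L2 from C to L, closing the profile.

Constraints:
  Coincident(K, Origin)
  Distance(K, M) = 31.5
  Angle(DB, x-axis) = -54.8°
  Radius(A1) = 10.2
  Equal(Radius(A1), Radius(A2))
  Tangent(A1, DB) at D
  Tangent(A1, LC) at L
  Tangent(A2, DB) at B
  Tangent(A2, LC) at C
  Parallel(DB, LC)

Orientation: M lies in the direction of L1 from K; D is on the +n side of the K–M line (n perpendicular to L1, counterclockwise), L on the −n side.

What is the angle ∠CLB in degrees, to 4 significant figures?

32.93°

The slot axis is L1's direction at -54.8°, so u = (cos -54.8°, sin -54.8°) = (0.5764, -0.8171) and n = (−sin -54.8°, cos -54.8°) = (0.8171, 0.5764). K is at the origin and M lies 31.5 along u from K, so M = 31.5·u = (18.16, -25.74). Tangency of A1 to both parallel lines with radius 10.2 puts D and L at K ± 10.2·n: D = (8.335, 5.880), L = (-8.335, -5.880). Equal radii place B and C the same way about M: B = M + 10.2·n = (26.49, -19.86), C = M − 10.2·n = (9.823, -31.62). Then cos ∠CLB = LC·LB / (|LC||LB|), giving 32.93°.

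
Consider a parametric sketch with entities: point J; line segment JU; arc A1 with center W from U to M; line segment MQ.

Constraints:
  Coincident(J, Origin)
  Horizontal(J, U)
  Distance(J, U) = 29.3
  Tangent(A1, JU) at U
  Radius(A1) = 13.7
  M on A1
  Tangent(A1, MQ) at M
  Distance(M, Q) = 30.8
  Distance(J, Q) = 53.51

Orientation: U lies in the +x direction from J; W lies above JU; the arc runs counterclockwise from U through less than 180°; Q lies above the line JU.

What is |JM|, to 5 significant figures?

45.996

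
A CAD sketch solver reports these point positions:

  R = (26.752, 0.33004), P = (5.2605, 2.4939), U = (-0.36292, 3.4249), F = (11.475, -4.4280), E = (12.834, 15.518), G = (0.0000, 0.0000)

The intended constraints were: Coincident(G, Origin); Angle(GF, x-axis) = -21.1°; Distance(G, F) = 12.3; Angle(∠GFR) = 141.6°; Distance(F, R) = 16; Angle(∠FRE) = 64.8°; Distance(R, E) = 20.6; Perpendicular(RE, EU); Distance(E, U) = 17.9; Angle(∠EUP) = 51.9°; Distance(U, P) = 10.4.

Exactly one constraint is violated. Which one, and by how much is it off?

Distance(U, P) = 10.4 — off by 4.70.

G = (0.00, 0.00) ✓; GF at -21.10° ✓; |GF| = 12.30 ✓; ∠GFR = 141.6° ✓; |FR| = 16.00 ✓; ∠FRE = 64.80° ✓; |RE| = 20.60 ✓; ∠(RE, EU) = 90.00° ✓; |EU| = 17.90 ✓; ∠EUP = 51.90° ✓; |UP| = 5.700 ✗.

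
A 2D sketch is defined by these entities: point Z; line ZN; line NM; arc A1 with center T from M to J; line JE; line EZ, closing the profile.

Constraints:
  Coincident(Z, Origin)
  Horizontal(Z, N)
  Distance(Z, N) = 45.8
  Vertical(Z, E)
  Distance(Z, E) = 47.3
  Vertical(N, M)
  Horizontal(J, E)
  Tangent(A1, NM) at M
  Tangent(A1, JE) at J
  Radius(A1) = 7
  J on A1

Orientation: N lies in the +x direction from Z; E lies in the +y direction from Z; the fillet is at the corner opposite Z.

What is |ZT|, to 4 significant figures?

55.94

Z is at the origin; ZN is horizontal with |ZN| = 45.8 and N on the +x side, so N = (45.80, 0.000). ZE is vertical with |ZE| = 47.3 and E on the +y side, so E = (0.000, 47.30). The virtual corner opposite Z is at (45.80, 47.30). The tangent condition forces TM to be normal to NM and since A1 is tangent to JE there, TJ ⟂ JE, with radius 7.0, so the center T sits 7.0 in from both sides at T = (38.80, 40.30). Then |ZT| = |T − Z| = 55.94.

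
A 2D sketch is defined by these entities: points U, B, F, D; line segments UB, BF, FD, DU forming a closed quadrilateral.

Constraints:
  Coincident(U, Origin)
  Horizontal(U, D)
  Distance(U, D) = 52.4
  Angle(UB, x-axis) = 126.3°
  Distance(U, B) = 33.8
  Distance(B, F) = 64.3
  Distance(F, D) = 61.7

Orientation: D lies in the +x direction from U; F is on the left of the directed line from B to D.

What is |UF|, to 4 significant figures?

69.28

U is at the origin; UD is horizontal with |UD| = 52.4 and D in +x, so D = (52.4, 0). UB runs at 126.3° with |UB| = 33.8, so B = (-20.01, 27.24). F is determined by |BF| = 64.3 and |FD| = 61.7 together: it lies at the intersection of circle(B, 64.3) and circle(D, 61.7). With |BD| = 77.36, the foot of the radical line on BD is 40.80 from B and the perpendicular offset is √(64.3² − 40.80²) = 49.70. Taking the left-of-BD solution: F = (35.68, 59.39).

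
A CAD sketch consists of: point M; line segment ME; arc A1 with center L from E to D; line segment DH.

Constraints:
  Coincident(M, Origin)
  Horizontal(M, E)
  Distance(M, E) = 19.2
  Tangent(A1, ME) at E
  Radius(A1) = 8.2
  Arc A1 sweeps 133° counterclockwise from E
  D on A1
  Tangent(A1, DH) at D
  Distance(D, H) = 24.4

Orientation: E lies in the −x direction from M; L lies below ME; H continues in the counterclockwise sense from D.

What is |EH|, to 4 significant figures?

33.38

On A1, E sits at bearing 90° from L; a 133° counterclockwise sweep puts D at bearing 223°, so D = L + 8.2·(cos 223°, sin 223°) = (-25.20, -13.79). The tangent condition forces LD to be normal to DH, so DH runs along (−sin 223°, cos 223°); with |DH| = 24.4, H = (-8.556, -31.64). Then |EH| = |H − E| = 33.38.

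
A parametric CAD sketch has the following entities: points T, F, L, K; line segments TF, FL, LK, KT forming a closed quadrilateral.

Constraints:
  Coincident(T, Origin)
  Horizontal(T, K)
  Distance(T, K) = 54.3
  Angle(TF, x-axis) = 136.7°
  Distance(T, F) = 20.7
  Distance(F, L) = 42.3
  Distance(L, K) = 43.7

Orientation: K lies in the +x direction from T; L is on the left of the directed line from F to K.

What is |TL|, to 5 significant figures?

39.148

Checks: |FL| = 42.30 ✓; |LK| = 43.70 ✓.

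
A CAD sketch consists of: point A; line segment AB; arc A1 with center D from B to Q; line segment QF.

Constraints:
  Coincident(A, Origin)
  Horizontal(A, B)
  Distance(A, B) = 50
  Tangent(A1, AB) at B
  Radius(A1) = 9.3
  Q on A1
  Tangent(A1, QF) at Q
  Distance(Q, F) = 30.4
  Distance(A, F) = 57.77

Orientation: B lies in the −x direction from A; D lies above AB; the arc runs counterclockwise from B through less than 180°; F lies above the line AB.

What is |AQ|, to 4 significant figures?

41.82

A is at the origin; AB is horizontal with |AB| = 50.0 and B on the −x side, so B = (-50.00, 0.000). Since A1 is tangent to AB there, DB ⟂ AB, so D = B + (0, 9.3) = (-50.00, 9.300). Since DQ ⟂ QF (tangency), |DF| = √(9.3² + 30.4²) = 31.79 regardless of where Q sits on A1. So F lies on both circle(A, 57.77) and circle(D, 31.79); the above-AB intersection is F = (-41.69, 39.99). Q is the foot of the tangent from F: Q = (-40.70, 9.603).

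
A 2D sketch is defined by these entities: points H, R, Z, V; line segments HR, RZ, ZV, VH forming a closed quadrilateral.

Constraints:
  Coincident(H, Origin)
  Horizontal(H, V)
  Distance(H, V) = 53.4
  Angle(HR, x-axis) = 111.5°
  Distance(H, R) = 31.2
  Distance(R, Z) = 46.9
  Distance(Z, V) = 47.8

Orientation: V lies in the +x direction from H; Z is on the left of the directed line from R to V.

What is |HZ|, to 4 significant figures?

54.61

Checks: |RZ| = 46.90 ✓; |ZV| = 47.80 ✓.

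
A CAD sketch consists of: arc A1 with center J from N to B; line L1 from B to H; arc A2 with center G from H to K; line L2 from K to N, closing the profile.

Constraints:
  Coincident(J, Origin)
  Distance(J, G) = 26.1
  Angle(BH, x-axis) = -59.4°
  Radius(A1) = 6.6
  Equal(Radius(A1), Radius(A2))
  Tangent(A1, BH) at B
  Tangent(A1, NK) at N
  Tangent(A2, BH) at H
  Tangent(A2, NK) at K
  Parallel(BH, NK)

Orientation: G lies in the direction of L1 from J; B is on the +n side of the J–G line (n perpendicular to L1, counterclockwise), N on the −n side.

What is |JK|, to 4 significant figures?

26.92

The slot axis is L1's direction at -59.4°, so u = (cos -59.4°, sin -59.4°) = (0.5090, -0.8607) and n = (−sin -59.4°, cos -59.4°) = (0.8607, 0.5090). J is at the origin and G lies 26.1 along u from J, so G = 26.1·u = (13.29, -22.47). Tangency of A1 to both parallel lines with radius 6.6 puts B and N at J ± 6.6·n: B = (5.681, 3.360), N = (-5.681, -3.360). Equal radii place H and K the same way about G: H = G + 6.6·n = (18.97, -19.11), K = G − 6.6·n = (7.605, -25.83). Then |JK| = |K − J| = 26.92.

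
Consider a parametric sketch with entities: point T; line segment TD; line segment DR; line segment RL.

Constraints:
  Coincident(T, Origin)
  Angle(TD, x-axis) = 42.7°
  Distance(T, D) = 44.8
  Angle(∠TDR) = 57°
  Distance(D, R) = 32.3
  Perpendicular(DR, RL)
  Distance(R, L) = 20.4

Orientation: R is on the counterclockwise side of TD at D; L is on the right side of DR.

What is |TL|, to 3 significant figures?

58.5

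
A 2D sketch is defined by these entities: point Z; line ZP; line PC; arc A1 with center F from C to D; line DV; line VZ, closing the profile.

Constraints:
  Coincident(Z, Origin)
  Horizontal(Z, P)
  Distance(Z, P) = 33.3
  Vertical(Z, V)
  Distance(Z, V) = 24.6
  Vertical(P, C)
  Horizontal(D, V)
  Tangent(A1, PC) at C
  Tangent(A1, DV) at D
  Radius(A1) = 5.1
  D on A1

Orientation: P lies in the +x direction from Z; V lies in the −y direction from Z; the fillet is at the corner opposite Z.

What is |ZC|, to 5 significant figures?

38.589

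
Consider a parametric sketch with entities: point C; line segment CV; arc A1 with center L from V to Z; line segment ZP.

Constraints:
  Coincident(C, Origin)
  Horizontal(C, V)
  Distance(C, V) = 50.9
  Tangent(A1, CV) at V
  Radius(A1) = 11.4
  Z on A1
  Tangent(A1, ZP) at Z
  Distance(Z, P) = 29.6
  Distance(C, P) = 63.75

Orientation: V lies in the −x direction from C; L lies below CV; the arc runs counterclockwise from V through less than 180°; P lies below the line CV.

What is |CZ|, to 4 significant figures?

63.23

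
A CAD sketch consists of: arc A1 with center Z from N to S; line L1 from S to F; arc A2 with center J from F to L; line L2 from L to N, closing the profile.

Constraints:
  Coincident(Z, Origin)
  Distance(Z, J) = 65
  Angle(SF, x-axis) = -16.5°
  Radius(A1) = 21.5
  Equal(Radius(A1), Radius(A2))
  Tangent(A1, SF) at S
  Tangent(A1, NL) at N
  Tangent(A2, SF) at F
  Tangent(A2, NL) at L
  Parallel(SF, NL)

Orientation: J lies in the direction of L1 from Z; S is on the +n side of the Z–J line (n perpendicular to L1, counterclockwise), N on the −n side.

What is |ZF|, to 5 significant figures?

68.463

Tangency of A1 to both parallel lines with radius 21.5 puts S and N at Z ± 21.5·n: S = (6.1063, 20.615), N = (-6.1063, -20.615). Equal radii place F and L the same way about J: F = J + 21.5·n = (68.430, 2.1536), L = J − 21.5·n = (56.217, -39.076). Then |ZF| = |F − Z| = 68.463.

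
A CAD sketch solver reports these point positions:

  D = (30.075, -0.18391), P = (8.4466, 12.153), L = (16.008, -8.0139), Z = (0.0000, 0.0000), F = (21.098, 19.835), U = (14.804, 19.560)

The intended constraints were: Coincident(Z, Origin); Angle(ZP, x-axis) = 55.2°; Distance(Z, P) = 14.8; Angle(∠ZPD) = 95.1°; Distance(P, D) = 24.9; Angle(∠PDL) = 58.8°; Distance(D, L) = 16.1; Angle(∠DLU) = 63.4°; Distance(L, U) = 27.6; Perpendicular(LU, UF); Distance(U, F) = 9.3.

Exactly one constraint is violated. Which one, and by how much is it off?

Distance(U, F) = 9.3 — off by 3.00.

Z = (0.00, 0.00) ✓; ZP at 55.20° ✓; |ZP| = 14.80 ✓; ∠ZPD = 95.10° ✓; |PD| = 24.90 ✓; ∠PDL = 58.80° ✓; |DL| = 16.10 ✓; ∠DLU = 63.40° ✓; |LU| = 27.60 ✓; ∠(LU, UF) = 90.00° ✓; |UF| = 6.300 ✗.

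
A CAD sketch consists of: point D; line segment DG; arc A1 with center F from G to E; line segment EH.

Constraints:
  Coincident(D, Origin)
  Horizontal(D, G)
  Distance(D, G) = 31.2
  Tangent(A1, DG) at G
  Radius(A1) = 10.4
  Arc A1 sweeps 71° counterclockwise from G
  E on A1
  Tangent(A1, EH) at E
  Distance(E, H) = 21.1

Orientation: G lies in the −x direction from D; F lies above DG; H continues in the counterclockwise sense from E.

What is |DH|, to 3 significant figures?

30.6

D is at the origin; D and G share the same y with |DG| = 31.2 and G on the −x side, so G = (-31.2, 0.00). Tangency of A1 to DG means the radius FG is perpendicular to DG, so F = G + (0, 10.4) = (-31.2, 10.4). On A1, G sits at bearing -90° from F; a 71° counterclockwise sweep puts E at bearing -19°, so E = F + 10.4·(cos -19°, sin -19°) = (-21.4, 7.01). Tangency of A1 to EH means the radius FE is perpendicular to EH, so EH runs along (−sin -19°, cos -19°); with |EH| = 21.1, H = (-14.5, 27.0). Then |DH| = |H − D| = 30.6.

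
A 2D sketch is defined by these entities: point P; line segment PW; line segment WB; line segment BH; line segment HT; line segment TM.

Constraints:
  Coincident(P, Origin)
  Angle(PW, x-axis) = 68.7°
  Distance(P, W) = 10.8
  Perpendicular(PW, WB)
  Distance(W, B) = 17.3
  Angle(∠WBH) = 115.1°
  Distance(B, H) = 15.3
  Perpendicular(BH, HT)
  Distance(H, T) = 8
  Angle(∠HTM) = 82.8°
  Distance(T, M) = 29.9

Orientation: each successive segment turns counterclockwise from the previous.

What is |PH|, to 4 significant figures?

23.99

P is at the origin; PW runs at 68.7° with length 10.8, so W = (3.923, 10.06). The perpendicularity gives WB at right angles to PW, so WB runs at 158.7°; with |WB| = 17.3, B = (-12.20, 16.35). ∠WBH = 115.1° gives BH at -136.4° from the x-axis; with |BH| = 15.3, H = (-23.27, 5.795). Then |PH| = |H − P| = 23.99.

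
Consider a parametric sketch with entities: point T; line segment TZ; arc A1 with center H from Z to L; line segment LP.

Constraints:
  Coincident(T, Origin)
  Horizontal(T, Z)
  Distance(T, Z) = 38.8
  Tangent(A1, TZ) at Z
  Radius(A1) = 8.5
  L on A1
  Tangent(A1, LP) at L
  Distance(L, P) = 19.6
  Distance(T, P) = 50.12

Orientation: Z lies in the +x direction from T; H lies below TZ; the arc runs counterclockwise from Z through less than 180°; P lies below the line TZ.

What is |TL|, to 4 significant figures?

33.63

T is at the origin; T and Z share the same y with |TZ| = 38.8 and Z on the +x side, so Z = (38.80, 0.000). A1 meets TZ tangentially, so HZ is at right angles to TZ, so H = Z + (0, -8.5) = (38.80, -8.500). Since HL ⟂ LP (tangency), |HP| = √(8.5² + 19.6²) = 21.36 regardless of where L sits on A1. So P lies on both circle(T, 50.12) and circle(H, 21.36); the below-TZ intersection is P = (40.29, -29.81). L is the foot of the tangent from P: L = (31.26, -12.42).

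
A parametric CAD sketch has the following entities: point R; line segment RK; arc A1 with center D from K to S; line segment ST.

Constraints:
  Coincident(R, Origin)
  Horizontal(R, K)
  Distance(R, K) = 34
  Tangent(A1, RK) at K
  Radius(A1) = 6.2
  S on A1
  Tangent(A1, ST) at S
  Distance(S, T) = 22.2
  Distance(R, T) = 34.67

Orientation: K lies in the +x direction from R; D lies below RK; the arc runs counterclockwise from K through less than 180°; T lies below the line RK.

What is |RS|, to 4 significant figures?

28.38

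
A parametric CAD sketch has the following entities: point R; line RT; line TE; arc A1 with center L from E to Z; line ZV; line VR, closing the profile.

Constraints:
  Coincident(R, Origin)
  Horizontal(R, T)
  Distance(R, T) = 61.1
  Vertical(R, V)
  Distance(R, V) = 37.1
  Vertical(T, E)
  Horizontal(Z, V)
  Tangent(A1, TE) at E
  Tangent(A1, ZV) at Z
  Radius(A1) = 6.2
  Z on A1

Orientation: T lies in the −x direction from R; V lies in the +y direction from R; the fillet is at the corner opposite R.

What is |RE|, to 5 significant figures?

68.469

R is at the origin; R and T share the same y with |RT| = 61.1 and T on the −x side, so T = (-61.100, 0.0000). RV is vertical with |RV| = 37.1 and V on the +y side, so V = (0.0000, 37.100). The virtual corner opposite R is at (-61.100, 37.100). The tangent condition forces LE to be normal to TE and the tangent condition forces LZ to be normal to ZV, with radius 6.2, so the center L sits 6.2 in from both sides at L = (-54.900, 30.900). That places the tangent points at E = (-61.100, 30.900) on TE and Z = (-54.900, 37.100) on ZV. Then |RE| = |E − R| = 68.469.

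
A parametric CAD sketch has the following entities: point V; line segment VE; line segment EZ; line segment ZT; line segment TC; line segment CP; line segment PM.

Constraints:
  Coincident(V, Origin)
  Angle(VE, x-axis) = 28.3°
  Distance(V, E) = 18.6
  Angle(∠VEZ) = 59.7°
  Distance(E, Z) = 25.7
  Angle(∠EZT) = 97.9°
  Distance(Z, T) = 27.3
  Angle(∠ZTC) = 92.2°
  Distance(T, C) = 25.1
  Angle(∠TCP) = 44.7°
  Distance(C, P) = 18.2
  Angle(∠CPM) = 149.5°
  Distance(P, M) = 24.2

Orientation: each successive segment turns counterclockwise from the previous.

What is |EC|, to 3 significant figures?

31.8

V is at the origin; VE runs at 28.3° with length 18.6, so E = (16.4, 8.82). ∠VEZ = 59.7° gives EZ at 149° from the x-axis; with |EZ| = 25.7, Z = (-5.56, 22.2). ∠EZT = 97.9° gives ZT at -129° from the x-axis; with |ZT| = 27.3, T = (-22.9, 1.08). ∠ZTC = 92.2° gives TC at -41.5° from the x-axis; with |TC| = 25.1, C = (-4.05, -15.5). Then |EC| = |C − E| = 31.8.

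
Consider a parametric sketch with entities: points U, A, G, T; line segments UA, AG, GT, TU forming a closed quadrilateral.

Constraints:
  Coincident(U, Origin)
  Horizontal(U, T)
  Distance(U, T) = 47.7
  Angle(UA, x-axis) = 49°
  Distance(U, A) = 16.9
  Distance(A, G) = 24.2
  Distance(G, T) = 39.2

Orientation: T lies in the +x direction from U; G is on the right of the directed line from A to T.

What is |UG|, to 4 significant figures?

15.32

Checks: |AG| = 24.20 ✓; |GT| = 39.20 ✓.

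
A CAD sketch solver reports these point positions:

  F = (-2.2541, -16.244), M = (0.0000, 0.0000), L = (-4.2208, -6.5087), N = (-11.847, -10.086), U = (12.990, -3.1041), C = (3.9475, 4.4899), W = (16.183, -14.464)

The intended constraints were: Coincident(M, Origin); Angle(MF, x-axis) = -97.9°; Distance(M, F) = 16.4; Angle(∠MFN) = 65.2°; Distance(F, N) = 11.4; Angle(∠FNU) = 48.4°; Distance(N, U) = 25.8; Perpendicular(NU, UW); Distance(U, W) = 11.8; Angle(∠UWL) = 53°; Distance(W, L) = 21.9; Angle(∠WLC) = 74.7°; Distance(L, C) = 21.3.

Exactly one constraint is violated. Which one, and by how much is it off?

Distance(L, C) = 21.3 — off by 7.60.

M = (0.00, 0.00) ✓; MF at -97.90° ✓; |MF| = 16.40 ✓; ∠MFN = 65.20° ✓; |FN| = 11.40 ✓; ∠FNU = 48.40° ✓; |NU| = 25.80 ✓; ∠(NU, UW) = 90.00° ✓; |UW| = 11.80 ✓; ∠UWL = 53.00° ✓; |WL| = 21.90 ✓; ∠WLC = 74.70° ✓; |LC| = 13.70 ✗.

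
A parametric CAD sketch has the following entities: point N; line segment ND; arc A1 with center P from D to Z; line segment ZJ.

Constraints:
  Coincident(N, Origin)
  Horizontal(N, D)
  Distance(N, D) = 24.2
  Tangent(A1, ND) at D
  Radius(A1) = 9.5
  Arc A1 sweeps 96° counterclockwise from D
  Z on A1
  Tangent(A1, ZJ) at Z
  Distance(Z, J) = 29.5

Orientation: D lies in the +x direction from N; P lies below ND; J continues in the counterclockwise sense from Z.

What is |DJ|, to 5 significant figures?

40.337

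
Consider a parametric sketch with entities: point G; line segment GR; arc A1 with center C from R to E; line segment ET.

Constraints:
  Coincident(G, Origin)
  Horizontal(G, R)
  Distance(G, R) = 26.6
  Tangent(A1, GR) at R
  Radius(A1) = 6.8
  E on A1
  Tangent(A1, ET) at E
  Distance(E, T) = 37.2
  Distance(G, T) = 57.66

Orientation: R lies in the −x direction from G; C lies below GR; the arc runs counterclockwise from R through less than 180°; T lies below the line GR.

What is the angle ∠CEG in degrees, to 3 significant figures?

18.5°

Checks: ∠(CR, RG) = 90.00° ✓; |CE| = 6.800 ✓; ∠(CE, ET) = 90.00° ✓; |ET| = 37.20 ✓; |GT| = 57.66 ✓.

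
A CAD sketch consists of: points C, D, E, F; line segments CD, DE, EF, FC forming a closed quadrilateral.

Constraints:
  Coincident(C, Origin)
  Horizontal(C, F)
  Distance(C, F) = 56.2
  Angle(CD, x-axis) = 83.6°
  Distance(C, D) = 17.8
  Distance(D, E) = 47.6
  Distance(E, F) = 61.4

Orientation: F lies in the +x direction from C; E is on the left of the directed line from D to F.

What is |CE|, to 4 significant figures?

63.59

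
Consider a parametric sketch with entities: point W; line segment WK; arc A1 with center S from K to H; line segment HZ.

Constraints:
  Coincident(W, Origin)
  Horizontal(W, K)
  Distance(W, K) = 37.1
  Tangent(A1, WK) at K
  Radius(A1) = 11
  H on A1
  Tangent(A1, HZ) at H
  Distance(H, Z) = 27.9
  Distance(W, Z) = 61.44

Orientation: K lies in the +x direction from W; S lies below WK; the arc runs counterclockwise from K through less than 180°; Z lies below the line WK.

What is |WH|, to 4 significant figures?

34.15

Checks: W.y = 0.00, K.y = 0.00 ✓; |SH| = 11.00 ✓; ∠(SH, HZ) = 90.00° ✓; |HZ| = 27.90 ✓; |WZ| = 61.44 ✓.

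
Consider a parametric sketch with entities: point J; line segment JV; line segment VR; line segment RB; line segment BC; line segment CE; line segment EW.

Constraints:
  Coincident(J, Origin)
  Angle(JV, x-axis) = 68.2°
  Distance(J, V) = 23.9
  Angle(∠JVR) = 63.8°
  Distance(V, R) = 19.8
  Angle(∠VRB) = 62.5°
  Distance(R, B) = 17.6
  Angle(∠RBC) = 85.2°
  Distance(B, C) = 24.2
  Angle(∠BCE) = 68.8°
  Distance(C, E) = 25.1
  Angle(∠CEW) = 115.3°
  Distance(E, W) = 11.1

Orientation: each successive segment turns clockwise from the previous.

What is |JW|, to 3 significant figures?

30.4

J is at the origin; JV runs at 68.2° with length 23.9, so V = (8.88, 22.2). ∠JVR = 63.8° gives VR at -48.0° from the x-axis; with |VR| = 19.8, R = (22.1, 7.48). ∠VRB = 62.5° gives RB at -166° from the x-axis; with |RB| = 17.6, B = (5.09, 3.07). ∠RBC = 85.2° gives BC at 99.7° from the x-axis; with |BC| = 24.2, C = (1.01, 26.9). ∠BCE = 68.8° gives CE at -11.5° from the x-axis; with |CE| = 25.1, E = (25.6, 21.9). ∠CEW = 115.3° gives EW at -76.2° from the x-axis; with |EW| = 11.1, W = (28.3, 11.1). Then |JW| = |W − J| = 30.4.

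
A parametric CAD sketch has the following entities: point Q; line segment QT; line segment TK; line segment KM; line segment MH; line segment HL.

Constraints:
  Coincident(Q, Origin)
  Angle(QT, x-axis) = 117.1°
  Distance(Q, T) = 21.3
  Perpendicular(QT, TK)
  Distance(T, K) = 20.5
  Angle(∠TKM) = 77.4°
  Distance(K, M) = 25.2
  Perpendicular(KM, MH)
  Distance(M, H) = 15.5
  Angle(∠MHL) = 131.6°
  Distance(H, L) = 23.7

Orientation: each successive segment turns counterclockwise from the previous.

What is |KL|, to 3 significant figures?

32.1

Q is at the origin; QT runs at 117.1° with length 21.3, so T = (-9.70, 19.0). The perpendicularity gives TK at right angles to QT, so TK runs at -153°; with |TK| = 20.5, K = (-28.0, 9.62). ∠TKM = 77.4° gives KM at -50.3° from the x-axis; with |KM| = 25.2, M = (-11.9, -9.77). KM is perpendicular to MH, so MH runs at 39.7°; with |MH| = 15.5, H = (0.0702, 0.135). ∠MHL = 131.6° gives HL at 88.1° from the x-axis; with |HL| = 23.7, L = (0.856, 23.8). Then |KL| = |L − K| = 32.1.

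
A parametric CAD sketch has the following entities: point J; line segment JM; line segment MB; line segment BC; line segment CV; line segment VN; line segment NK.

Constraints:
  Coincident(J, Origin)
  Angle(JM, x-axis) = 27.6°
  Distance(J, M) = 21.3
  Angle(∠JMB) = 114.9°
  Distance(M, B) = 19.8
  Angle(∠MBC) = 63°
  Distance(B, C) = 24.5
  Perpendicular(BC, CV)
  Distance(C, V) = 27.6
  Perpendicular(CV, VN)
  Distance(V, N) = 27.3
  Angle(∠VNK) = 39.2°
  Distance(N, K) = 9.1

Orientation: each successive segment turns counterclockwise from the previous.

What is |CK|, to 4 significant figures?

29.79

J is at the origin; JM runs at 27.6° with length 21.3, so M = (18.88, 9.868). ∠JMB = 114.9° gives MB at 92.70° from the x-axis; with |MB| = 19.8, B = (17.94, 29.65). ∠MBC = 63.0° gives BC at -150.3° from the x-axis; with |BC| = 24.5, C = (-3.338, 17.51). BC ⟂ CV, so CV runs at -60.30°; with |CV| = 27.6, V = (10.34, -6.467). CV is perpendicular to VN, so VN runs at 29.70°; with |VN| = 27.3, N = (34.05, 7.059). ∠VNK = 39.2° gives NK at 170.5° from the x-axis; with |NK| = 9.1, K = (25.08, 8.561). Then |CK| = |K − C| = 29.79.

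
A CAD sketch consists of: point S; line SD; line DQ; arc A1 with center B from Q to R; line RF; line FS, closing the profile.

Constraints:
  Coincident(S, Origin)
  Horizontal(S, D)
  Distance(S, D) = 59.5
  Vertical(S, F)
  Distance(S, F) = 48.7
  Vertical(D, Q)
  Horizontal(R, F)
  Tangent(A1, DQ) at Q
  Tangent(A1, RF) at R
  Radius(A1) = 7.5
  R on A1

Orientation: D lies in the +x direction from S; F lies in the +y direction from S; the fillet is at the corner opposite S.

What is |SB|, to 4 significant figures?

66.34

S is at the origin; SD is horizontal with |SD| = 59.5 and D on the +x side, so D = (59.50, 0.000). SF is vertical with |SF| = 48.7 and F on the +y side, so F = (0.000, 48.70). The virtual corner opposite S is at (59.50, 48.70). Since A1 is tangent to DQ there, BQ ⟂ DQ and since A1 is tangent to RF there, BR ⟂ RF, with radius 7.5, so the center B sits 7.5 in from both sides at B = (52.00, 41.20). Then |SB| = |B − S| = 66.34.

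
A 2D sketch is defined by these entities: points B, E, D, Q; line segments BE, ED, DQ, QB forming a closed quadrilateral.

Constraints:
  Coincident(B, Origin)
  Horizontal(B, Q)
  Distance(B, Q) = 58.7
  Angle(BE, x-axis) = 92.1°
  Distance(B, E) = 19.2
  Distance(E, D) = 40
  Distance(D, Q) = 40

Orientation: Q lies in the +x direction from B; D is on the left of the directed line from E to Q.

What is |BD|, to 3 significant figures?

49.6

B is at the origin; BQ is horizontal with |BQ| = 58.7 and Q in +x, so Q = (58.7, 0). BE runs at 92.1° with |BE| = 19.2, so E = (-0.704, 19.2). D is determined by |ED| = 40.0 and |DQ| = 40.0 together: it lies at the intersection of circle(E, 40.0) and circle(Q, 40.0). With |EQ| = 62.4, the foot of the radical line on EQ is 31.2 from E and the perpendicular offset is √(40.0² − 31.2²) = 25.0. Taking the left-of-EQ solution: D = (36.7, 33.4).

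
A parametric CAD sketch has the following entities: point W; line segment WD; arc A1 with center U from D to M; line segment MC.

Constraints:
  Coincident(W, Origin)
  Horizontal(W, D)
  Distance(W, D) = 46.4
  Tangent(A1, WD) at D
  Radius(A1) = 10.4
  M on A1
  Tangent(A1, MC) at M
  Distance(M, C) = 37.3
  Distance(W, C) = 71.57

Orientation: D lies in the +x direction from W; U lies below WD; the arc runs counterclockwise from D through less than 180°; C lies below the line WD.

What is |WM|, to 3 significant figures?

39.8

W is at the origin; W and D share the same y with |WD| = 46.4 and D on the +x side, so D = (46.4, 0.00). Tangency of A1 to WD means the radius UD is perpendicular to WD, so U = D + (0, -10.4) = (46.4, -10.4). Since UM ⟂ MC (tangency), |UC| = √(10.4² + 37.3²) = 38.7 regardless of where M sits on A1. So C lies on both circle(W, 71.57) and circle(U, 38.7); the below-WD intersection is C = (52.5, -48.6). M is the foot of the tangent from C: M = (36.9, -14.7).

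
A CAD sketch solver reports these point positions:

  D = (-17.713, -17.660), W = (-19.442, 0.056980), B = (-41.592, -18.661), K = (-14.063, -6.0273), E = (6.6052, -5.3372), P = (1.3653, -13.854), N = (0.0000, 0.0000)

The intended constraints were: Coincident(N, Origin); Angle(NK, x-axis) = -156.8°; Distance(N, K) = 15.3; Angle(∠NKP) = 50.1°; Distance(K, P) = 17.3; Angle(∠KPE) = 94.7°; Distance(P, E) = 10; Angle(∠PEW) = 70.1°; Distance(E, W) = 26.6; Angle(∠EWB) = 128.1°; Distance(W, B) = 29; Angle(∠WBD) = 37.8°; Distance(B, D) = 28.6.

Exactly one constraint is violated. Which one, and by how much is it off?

Distance(B, D) = 28.6 — off by 4.70.

N = (0.00, 0.00) ✓; NK at -156.8° ✓; |NK| = 15.30 ✓; ∠NKP = 50.10° ✓; |KP| = 17.30 ✓; ∠KPE = 94.70° ✓; |PE| = 10.00 ✓; ∠PEW = 70.10° ✓; |EW| = 26.60 ✓; ∠EWB = 128.1° ✓; |WB| = 29.00 ✓; ∠WBD = 37.80° ✓; |BD| = 23.90 ✗.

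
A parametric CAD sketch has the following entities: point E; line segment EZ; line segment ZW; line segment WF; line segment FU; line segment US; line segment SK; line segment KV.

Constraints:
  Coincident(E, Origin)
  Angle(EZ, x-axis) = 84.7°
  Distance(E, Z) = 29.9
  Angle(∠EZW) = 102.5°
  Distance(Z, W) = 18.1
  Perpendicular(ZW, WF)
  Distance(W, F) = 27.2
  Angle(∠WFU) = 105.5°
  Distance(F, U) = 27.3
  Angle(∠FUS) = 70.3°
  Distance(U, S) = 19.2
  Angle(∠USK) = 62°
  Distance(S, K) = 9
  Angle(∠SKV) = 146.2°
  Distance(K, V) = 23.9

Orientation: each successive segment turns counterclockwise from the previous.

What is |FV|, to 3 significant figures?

16.6

E is at the origin; EZ runs at 84.7° with length 29.9, so Z = (2.76, 29.8). ∠EZW = 102.5° gives ZW at 162° from the x-axis; with |ZW| = 18.1, W = (-14.5, 35.3). ZW ⟂ WF, so WF runs at -108°; with |WF| = 27.2, F = (-22.8, 9.41). ∠WFU = 105.5° gives FU at -33.3° from the x-axis; with |FU| = 27.3, U = (0.0310, -5.58). ∠FUS = 70.3° gives US at 76.4° from the x-axis; with |US| = 19.2, S = (4.55, 13.1). ∠USK = 62.0° gives SK at -166° from the x-axis; with |SK| = 9.0, K = (-4.17, 10.8). ∠SKV = 146.2° gives KV at -132° from the x-axis; with |KV| = 23.9, V = (-20.1, -6.97). Then |FV| = |V − F| = 16.6.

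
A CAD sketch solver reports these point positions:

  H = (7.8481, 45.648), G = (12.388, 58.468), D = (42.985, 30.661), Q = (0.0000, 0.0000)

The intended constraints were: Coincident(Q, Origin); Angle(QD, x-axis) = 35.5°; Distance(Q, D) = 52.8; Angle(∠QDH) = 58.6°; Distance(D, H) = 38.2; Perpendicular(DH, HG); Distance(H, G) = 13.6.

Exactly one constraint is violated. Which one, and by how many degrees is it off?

Perpendicular(DH, HG) — off by 3.60°.

Q = (0.00, 0.00) ✓; QD at 35.50° ✓; |QD| = 52.80 ✓; ∠QDH = 58.60° ✓; |DH| = 38.20 ✓; ∠(DH, HG) = 86.40° ✗; |HG| = 13.60 ✓.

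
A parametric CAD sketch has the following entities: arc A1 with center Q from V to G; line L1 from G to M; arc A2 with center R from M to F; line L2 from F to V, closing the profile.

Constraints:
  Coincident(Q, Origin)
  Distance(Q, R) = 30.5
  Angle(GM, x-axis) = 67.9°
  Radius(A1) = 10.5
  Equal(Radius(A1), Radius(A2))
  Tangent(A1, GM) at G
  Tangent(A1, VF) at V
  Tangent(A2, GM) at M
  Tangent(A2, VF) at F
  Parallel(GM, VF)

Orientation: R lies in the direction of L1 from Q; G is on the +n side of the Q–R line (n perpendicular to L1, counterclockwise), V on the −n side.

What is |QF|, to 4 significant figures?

32.26

The slot axis is L1's direction at 67.9°, so u = (cos 67.9°, sin 67.9°) = (0.3762, 0.9265) and n = (−sin 67.9°, cos 67.9°) = (-0.9265, 0.3762). Q is at the origin and R lies 30.5 along u from Q, so R = 30.5·u = (11.47, 28.26). Tangency of A1 to both parallel lines with radius 10.5 puts G and V at Q ± 10.5·n: G = (-9.729, 3.950), V = (9.729, -3.950). Equal radii place M and F the same way about R: M = R + 10.5·n = (1.746, 32.21), F = R − 10.5·n = (21.20, 24.31). Then |QF| = |F − Q| = 32.26.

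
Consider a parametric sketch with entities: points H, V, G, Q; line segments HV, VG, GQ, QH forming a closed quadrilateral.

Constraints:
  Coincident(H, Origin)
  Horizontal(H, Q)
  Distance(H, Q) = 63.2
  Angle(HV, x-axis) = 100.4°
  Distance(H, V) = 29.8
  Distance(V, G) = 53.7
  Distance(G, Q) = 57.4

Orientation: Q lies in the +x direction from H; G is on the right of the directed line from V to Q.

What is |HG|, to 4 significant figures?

24.32

H is at the origin; H and Q share the same y with |HQ| = 63.2 and Q in +x, so Q = (63.2, 0). HV runs at 100.4° with |HV| = 29.8, so V = (-5.379, 29.31). G is determined by |VG| = 53.7 and |GQ| = 57.4 together: it lies at the intersection of circle(V, 53.7) and circle(Q, 57.4). With |VQ| = 74.58, the foot of the radical line on VQ is 34.53 from V and the perpendicular offset is √(53.7² − 34.53²) = 41.12. Taking the right-of-VQ solution: G = (10.21, -22.08).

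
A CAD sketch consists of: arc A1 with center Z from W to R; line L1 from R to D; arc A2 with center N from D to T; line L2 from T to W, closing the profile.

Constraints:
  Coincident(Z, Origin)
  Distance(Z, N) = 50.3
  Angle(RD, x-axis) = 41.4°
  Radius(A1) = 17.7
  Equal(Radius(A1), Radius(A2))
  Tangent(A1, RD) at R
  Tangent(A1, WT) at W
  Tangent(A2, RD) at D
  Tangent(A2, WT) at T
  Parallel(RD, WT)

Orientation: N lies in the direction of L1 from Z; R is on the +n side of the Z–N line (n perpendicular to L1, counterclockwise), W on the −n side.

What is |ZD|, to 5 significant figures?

53.323

Tangency of A1 to both parallel lines with radius 17.7 puts R and W at Z ± 17.7·n: R = (-11.705, 13.277), W = (11.705, -13.277). Equal radii place D and T the same way about N: D = N + 17.7·n = (26.025, 46.541), T = N − 17.7·n = (49.436, 19.987). Then |ZD| = |D − Z| = 53.323.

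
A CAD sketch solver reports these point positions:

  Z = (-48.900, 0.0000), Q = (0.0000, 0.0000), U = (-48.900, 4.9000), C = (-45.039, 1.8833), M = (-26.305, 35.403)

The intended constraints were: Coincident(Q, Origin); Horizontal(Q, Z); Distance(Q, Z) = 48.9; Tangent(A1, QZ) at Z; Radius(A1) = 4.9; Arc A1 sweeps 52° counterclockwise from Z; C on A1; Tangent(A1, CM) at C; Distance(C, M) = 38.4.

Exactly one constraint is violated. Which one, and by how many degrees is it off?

Tangent(A1, CM) at C — off by 8.80°.

Q = (0.00, 0.00) ✓; Q.y = 0.00, Z.y = 0.00 ✓; |QZ| = 48.90 ✓; ∠(UZ, ZQ) = 90.00° ✓; |UZ| = 4.900 ✓; bearing(U→C) − bearing(U→Z) = 52.00° ✓; |UC| = 4.900 ✓; ∠(UC, CM) = 81.20° ✗; |CM| = 38.40 ✓.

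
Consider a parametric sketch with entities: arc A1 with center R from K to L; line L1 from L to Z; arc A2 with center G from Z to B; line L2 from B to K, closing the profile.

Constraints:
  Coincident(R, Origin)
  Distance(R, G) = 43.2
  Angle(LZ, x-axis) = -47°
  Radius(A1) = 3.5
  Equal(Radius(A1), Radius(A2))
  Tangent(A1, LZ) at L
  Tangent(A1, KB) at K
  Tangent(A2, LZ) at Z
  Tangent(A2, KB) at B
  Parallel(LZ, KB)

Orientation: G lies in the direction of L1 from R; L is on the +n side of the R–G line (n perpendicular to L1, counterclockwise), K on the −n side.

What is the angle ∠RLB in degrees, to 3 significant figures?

80.8°

The slot axis is L1's direction at -47.0°, so u = (cos -47.0°, sin -47.0°) = (0.682, -0.731) and n = (−sin -47.0°, cos -47.0°) = (0.731, 0.682). R is at the origin and G lies 43.2 along u from R, so G = 43.2·u = (29.5, -31.6). Tangency of A1 to both parallel lines with radius 3.5 puts L and K at R ± 3.5·n: L = (2.56, 2.39), K = (-2.56, -2.39). Equal radii place Z and B the same way about G: Z = G + 3.5·n = (32.0, -29.2), B = G − 3.5·n = (26.9, -34.0). Then cos ∠RLB = LR·LB / (|LR||LB|), giving 80.8°.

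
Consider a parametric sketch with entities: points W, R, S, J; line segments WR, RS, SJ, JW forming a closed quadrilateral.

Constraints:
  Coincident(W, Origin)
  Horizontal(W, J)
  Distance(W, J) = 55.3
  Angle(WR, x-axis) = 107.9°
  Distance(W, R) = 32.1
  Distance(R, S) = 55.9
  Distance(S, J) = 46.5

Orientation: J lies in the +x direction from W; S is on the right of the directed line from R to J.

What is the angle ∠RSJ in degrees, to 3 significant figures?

88.8°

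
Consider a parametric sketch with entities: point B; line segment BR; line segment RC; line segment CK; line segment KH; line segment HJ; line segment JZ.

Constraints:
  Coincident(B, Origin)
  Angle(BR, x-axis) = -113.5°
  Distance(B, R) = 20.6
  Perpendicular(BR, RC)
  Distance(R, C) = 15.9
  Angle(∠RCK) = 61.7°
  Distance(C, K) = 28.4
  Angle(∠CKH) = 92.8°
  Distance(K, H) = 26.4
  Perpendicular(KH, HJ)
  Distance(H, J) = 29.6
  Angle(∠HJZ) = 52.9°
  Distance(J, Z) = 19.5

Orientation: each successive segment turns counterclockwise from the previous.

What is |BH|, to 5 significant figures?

22.496

B is at the origin; BR runs at -113.5° with length 20.6, so R = (-8.2142, -18.891). BR ⟂ RC, so RC runs at -23.500°; with |RC| = 15.9, C = (6.3670, -25.232). ∠RCK = 61.7° gives CK at 94.800° from the x-axis; with |CK| = 28.4, K = (3.9906, 3.0688). ∠CKH = 92.8° gives KH at -178.00° from the x-axis; with |KH| = 26.4, H = (-22.393, 2.1475). Then |BH| = |H − B| = 22.496.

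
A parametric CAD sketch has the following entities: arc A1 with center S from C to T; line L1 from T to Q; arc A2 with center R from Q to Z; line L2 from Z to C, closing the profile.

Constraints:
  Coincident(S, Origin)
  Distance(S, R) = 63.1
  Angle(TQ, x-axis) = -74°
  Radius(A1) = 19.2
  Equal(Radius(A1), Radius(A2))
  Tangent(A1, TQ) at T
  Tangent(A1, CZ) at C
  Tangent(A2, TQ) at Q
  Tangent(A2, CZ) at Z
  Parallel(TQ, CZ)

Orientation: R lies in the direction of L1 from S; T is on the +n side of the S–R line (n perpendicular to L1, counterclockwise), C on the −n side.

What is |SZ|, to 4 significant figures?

65.96

The slot axis is L1's direction at -74.0°, so u = (cos -74.0°, sin -74.0°) = (0.2756, -0.9613) and n = (−sin -74.0°, cos -74.0°) = (0.9613, 0.2756). S is at the origin and R lies 63.1 along u from S, so R = 63.1·u = (17.39, -60.66). Tangency of A1 to both parallel lines with radius 19.2 puts T and C at S ± 19.2·n: T = (18.46, 5.292), C = (-18.46, -5.292). Equal radii place Q and Z the same way about R: Q = R + 19.2·n = (35.85, -55.36), Z = R − 19.2·n = (-1.064, -65.95). Then |SZ| = |Z − S| = 65.96.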